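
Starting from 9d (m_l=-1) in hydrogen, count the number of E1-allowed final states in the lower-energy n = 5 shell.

5

E1 requires Δl = ±1, so l_f ∈ {1, 3}; with 0 ≤ l_f ≤ n_f−1 = 4, the allowed l_f values are {1, 3}.
For l_f = 1: m_f ∈ {m_i−1, m_i, m_i+1} ∩ [−1, 1] = {-1, 0} → 2 states.
For l_f = 3: m_f ∈ {m_i−1, m_i, m_i+1} ∩ [−3, 3] = {-2, -1, 0} → 3 states.
Total: 5.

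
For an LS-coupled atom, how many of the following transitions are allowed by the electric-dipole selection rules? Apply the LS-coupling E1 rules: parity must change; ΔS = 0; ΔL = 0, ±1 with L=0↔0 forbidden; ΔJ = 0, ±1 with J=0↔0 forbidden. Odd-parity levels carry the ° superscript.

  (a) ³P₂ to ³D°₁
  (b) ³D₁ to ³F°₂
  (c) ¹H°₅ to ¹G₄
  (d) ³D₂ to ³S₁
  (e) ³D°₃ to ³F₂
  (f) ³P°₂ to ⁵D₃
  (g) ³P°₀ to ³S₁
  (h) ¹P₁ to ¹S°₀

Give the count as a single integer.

6

(a) allowed
(b) allowed
(c) allowed
(d) forbidden (parity, ΔL fail)
(e) allowed
(f) forbidden (ΔS fails)
(g) allowed
(h) allowed
Total allowed: 6 of 8.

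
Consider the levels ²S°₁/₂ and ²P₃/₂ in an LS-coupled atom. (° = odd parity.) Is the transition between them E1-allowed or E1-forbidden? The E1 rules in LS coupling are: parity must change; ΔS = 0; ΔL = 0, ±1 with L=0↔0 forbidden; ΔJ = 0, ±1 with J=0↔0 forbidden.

Reading off the term symbols: S 1/2→1/2, L 0→1, J 1/2→3/2, parity odd→even.
ΔJ = 0, ±1 (not J=0↔0): J: 1/2 → 3/2, ΔJ = +1 — satisfied.
ΔL = 0, ±1 (not L=0↔0): L: 0 → 1, ΔL = +1 — satisfied.
Parity must change: odd → even — satisfied.
ΔS = 0: S: 1/2 → 1/2 — satisfied.
All four E1 rules are satisfied.

allowed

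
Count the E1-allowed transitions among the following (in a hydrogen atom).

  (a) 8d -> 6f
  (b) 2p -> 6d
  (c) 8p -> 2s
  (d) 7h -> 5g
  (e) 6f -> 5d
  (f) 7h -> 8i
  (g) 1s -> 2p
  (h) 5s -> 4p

(a) allowed
(b) allowed
(c) allowed
(d) allowed
(e) allowed
(f) allowed
(g) allowed
(h) allowed
Total allowed: 8 of 8.

8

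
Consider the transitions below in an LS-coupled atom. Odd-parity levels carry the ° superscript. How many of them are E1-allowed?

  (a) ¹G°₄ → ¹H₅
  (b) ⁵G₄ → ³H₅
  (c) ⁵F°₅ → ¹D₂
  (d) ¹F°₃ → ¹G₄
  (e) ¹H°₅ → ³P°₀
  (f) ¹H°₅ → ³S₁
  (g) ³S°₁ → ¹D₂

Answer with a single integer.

2

(a) allowed
(b) forbidden (parity, ΔS fail)
(c) forbidden (ΔS, ΔJ fail)
(d) allowed
(e) forbidden (parity, ΔS, ΔL, ΔJ fail)
(f) forbidden (ΔS, ΔL, ΔJ fail)
(g) forbidden (ΔS, ΔL fail)
Total allowed: 2 of 7.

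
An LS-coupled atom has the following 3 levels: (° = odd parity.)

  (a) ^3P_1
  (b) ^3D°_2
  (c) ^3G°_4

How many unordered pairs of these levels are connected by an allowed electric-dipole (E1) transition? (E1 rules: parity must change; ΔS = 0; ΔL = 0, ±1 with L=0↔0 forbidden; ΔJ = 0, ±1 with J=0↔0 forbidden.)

(a)–(b): allowed.
(a)–(c): forbidden (ΔL, ΔJ).
(b)–(c): forbidden (parity, ΔL, ΔJ).
Allowed pairs: 1 of 3.

1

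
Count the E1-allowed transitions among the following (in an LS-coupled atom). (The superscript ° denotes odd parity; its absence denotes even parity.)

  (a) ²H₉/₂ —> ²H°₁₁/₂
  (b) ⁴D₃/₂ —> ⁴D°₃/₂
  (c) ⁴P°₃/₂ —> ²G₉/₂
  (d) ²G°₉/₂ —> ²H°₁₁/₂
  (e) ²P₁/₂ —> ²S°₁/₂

(a) allowed
(b) allowed
(c) forbidden (ΔS, ΔL, ΔJ fail)
(d) forbidden (parity fails)
(e) allowed
Total allowed: 3 of 5.

3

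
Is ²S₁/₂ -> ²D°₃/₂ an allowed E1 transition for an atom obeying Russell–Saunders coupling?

Reading off the term symbols: S 1/2→1/2, L 0→2, J 1/2→3/2, parity even→odd.
Parity must change: even → odd — passes.
ΔS = 0: S: 1/2 → 1/2 — passes.
ΔL = 0, ±1 (not L=0↔0): L: 0 → 2, ΔL = +2 — fails.
ΔJ = 0, ±1 (not J=0↔0): J: 1/2 → 3/2, ΔJ = +1 — passes.
Rule(s) violated: ΔL.

forbidden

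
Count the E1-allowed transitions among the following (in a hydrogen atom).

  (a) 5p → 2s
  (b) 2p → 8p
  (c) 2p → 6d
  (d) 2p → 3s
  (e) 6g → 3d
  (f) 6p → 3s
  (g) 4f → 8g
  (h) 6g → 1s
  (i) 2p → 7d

(a) allowed
(b) forbidden — Δl = +0 (E1 requires Δl = ±1)
(c) allowed
(d) allowed
(e) forbidden — Δl = -2 (E1 requires Δl = ±1)
(f) allowed
(g) allowed
(h) forbidden — Δl = -4 (E1 requires Δl = ±1)
(i) allowed
Total allowed: 6 of 9.

6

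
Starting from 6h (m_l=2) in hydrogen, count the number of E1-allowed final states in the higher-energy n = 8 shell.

E1 requires Δl = ±1, so l_f ∈ {4, 6}; with 0 ≤ l_f ≤ n_f−1 = 7, the allowed l_f values are {4, 6}.
For l_f = 4: m_f ∈ {m_i−1, m_i, m_i+1} ∩ [−4, 4] = {1, 2, 3} → 3 states.
For l_f = 6: m_f ∈ {m_i−1, m_i, m_i+1} ∩ [−6, 6] = {1, 2, 3} → 3 states.
Total: 6.

6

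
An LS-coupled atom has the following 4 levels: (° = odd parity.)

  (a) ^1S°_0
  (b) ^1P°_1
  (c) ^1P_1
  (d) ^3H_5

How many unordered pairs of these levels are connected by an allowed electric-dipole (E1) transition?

(a)–(b): forbidden (parity).
(a)–(c): allowed.
(a)–(d): forbidden (ΔS, ΔL, ΔJ).
(b)–(c): allowed.
(b)–(d): forbidden (ΔS, ΔL, ΔJ).
(c)–(d): forbidden (parity, ΔS, ΔL, ΔJ).
Allowed pairs: 2 of 6.

2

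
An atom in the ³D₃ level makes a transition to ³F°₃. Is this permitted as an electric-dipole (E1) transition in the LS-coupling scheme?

allowed

Parity must change: even → odd — passes.
ΔS = 0: S: 1 → 1 — passes.
ΔL = 0, ±1 (not L=0↔0): L: 2 → 3, ΔL = +1 — passes.
ΔJ = 0, ±1 (not J=0↔0): J: 3 → 3, ΔJ = +0 — passes.
All four E1 rules are satisfied.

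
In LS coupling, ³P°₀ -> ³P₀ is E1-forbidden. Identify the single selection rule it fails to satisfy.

Parity must change: odd → even — ok.
ΔS = 0: S: 1 → 1 — ok.
ΔL = 0, ±1 (not L=0↔0): L: 1 → 1, ΔL = +0 — ok.
ΔJ = 0, ±1 (not J=0↔0): J: 0 → 0, ΔJ = +0 — fails.

the J=0 ↔ J=0 exclusion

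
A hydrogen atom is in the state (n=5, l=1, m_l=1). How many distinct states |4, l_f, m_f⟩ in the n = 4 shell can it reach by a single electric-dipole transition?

4

E1 requires Δl = ±1, so l_f ∈ {0, 2}; with 0 ≤ l_f ≤ n_f−1 = 3, the allowed l_f values are {0, 2}.
For l_f = 0: m_f ∈ {m_i−1, m_i, m_i+1} ∩ [−0, 0] = {0} → 1 state.
For l_f = 2: m_f ∈ {m_i−1, m_i, m_i+1} ∩ [−2, 2] = {0, 1, 2} → 3 states.
Total: 4.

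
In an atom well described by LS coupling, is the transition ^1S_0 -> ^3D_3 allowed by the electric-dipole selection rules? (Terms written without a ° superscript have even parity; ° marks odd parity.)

forbidden

Parity must change: even → even — ✗.
ΔS = 0: S: 0 → 1 — ✗.
ΔL = 0, ±1 (not L=0↔0): L: 0 → 2, ΔL = +2 — ✗.
ΔJ = 0, ±1 (not J=0↔0): J: 0 → 3, ΔJ = +3 — ✗.
Rule(s) violated: parity, ΔS, ΔL, ΔJ.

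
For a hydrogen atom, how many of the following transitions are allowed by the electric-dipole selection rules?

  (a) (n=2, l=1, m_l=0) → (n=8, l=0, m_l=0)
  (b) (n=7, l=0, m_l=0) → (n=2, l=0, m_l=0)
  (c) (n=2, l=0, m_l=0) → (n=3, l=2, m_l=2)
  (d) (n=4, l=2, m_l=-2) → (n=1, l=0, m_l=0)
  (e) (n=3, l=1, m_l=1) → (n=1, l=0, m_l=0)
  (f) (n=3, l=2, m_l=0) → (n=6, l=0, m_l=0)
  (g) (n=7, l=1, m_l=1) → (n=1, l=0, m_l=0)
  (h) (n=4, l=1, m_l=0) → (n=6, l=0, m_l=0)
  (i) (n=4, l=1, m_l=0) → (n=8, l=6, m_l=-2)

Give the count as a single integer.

4

(a) allowed
(b) forbidden — Δl = +0 (E1 requires Δl = ±1)
(c) forbidden — Δl = +2 (E1 requires Δl = ±1); Δm_l = +2 (E1 requires Δm_l = 0, ±1)
(d) forbidden — Δl = -2 (E1 requires Δl = ±1); Δm_l = +2 (E1 requires Δm_l = 0, ±1)
(e) allowed
(f) forbidden — Δl = -2 (E1 requires Δl = ±1)
(g) allowed
(h) allowed
(i) forbidden — Δl = +5 (E1 requires Δl = ±1); Δm_l = -2 (E1 requires Δm_l = 0, ±1)
Total allowed: 4 of 9.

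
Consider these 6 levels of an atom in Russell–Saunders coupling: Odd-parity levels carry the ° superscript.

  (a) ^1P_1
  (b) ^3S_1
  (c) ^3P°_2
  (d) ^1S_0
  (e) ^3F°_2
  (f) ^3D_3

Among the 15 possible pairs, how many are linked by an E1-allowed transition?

(a)–(b): forbidden (parity, ΔS).
(a)–(c): forbidden (ΔS).
(a)–(d): forbidden (parity).
(a)–(e): forbidden (ΔS, ΔL).
(a)–(f): forbidden (parity, ΔS, ΔJ).
(b)–(c): allowed.
(b)–(d): forbidden (parity, ΔS, ΔL).
(b)–(e): forbidden (ΔL).
(b)–(f): forbidden (parity, ΔL, ΔJ).
(c)–(d): forbidden (ΔS, ΔJ).
(c)–(e): forbidden (parity, ΔL).
(c)–(f): allowed.
(d)–(e): forbidden (ΔS, ΔL, ΔJ).
(d)–(f): forbidden (parity, ΔS, ΔL, ΔJ).
(e)–(f): allowed.
Allowed pairs: 3 of 15.

3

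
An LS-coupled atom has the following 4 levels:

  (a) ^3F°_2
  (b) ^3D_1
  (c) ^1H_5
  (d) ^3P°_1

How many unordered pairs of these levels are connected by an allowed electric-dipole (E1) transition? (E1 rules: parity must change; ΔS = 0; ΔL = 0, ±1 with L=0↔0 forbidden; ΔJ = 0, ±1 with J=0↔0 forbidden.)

2

(a)–(b): allowed.
(a)–(c): forbidden (ΔS, ΔL, ΔJ).
(a)–(d): forbidden (parity, ΔL).
(b)–(c): forbidden (parity, ΔS, ΔL, ΔJ).
(b)–(d): allowed.
(c)–(d): forbidden (ΔS, ΔL, ΔJ).
Allowed pairs: 2 of 6.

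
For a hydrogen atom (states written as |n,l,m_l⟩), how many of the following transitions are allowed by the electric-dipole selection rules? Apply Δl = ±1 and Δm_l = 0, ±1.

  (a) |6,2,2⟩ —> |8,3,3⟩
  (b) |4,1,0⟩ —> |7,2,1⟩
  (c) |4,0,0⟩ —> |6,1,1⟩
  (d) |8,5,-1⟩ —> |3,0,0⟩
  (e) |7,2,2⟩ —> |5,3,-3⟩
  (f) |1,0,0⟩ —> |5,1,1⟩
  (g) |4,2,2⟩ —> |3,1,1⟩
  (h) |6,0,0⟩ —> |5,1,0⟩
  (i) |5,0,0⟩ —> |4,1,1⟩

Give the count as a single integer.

(a) allowed
(b) allowed
(c) allowed
(d) forbidden — Δl = -5 (E1 requires Δl = ±1)
(e) forbidden — Δm_l = -5 (E1 requires Δm_l = 0, ±1)
(f) allowed
(g) allowed
(h) allowed
(i) allowed
Total allowed: 7 of 9.

7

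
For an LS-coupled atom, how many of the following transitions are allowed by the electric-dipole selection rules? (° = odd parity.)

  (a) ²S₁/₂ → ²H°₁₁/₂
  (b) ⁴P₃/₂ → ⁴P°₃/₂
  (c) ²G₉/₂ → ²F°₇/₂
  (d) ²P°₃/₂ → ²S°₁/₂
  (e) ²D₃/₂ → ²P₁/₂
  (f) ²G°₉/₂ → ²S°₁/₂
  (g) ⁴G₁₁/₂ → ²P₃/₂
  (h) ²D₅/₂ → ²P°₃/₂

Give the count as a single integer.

3

(a) forbidden (ΔL, ΔJ fail)
(b) allowed
(c) allowed
(d) forbidden (parity fails)
(e) forbidden (parity fails)
(f) forbidden (parity, ΔL, ΔJ fail)
(g) forbidden (parity, ΔS, ΔL, ΔJ fail)
(h) allowed
Total allowed: 3 of 8.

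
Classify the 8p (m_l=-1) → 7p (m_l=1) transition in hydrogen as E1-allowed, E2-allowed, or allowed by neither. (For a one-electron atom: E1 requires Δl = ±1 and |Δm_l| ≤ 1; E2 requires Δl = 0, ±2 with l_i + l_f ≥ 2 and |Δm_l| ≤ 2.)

Δl = 1 − 1 = +0; l_i + l_f = 2.
Δm_l = +2.
E1 (Δl = ±1, |Δm_l| ≤ 1): not satisfied.
E2 (Δl = 0,±2, l_i+l_f ≥ 2, |Δm_l| ≤ 2): satisfied.

E2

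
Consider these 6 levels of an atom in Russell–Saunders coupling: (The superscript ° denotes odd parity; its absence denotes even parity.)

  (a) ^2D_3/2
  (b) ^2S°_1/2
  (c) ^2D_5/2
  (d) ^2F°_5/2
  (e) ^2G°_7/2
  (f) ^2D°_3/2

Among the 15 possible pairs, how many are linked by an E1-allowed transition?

(a)–(b): forbidden (ΔL).
(a)–(c): forbidden (parity).
(a)–(d): allowed.
(a)–(e): forbidden (ΔL, ΔJ).
(a)–(f): allowed.
(b)–(c): forbidden (ΔL, ΔJ).
(b)–(d): forbidden (parity, ΔL, ΔJ).
(b)–(e): forbidden (parity, ΔL, ΔJ).
(b)–(f): forbidden (parity, ΔL).
(c)–(d): allowed.
(c)–(e): forbidden (ΔL).
(c)–(f): allowed.
(d)–(e): forbidden (parity).
(d)–(f): forbidden (parity).
(e)–(f): forbidden (parity, ΔL, ΔJ).
Allowed pairs: 4 of 15.

4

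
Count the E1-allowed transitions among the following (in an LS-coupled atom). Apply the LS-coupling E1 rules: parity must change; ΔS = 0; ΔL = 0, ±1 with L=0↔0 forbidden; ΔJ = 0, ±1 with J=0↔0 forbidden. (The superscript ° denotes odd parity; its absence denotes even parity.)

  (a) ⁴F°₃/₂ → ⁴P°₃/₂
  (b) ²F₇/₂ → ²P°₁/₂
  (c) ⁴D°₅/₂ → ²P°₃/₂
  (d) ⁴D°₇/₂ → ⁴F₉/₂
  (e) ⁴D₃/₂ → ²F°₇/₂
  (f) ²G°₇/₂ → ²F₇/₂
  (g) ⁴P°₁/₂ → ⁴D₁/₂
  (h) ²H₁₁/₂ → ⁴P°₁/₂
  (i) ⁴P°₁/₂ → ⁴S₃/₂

4

(a) forbidden (parity, ΔL fail)
(b) forbidden (ΔL, ΔJ fail)
(c) forbidden (parity, ΔS fail)
(d) allowed
(e) forbidden (ΔS, ΔJ fail)
(f) allowed
(g) allowed
(h) forbidden (ΔS, ΔL, ΔJ fail)
(i) allowed
Total allowed: 4 of 9.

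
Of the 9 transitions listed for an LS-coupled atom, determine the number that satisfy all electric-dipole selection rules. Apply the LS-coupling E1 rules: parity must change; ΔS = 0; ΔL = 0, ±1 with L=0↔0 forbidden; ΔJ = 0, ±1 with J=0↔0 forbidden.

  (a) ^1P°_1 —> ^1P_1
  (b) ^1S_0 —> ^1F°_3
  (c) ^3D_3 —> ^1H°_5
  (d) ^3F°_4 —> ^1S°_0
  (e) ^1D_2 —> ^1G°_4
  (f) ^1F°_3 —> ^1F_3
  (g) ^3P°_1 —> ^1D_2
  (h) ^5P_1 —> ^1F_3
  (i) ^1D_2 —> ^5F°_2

2

(a) allowed
(b) forbidden (ΔL, ΔJ fail)
(c) forbidden (ΔS, ΔL, ΔJ fail)
(d) forbidden (parity, ΔS, ΔL, ΔJ fail)
(e) forbidden (ΔL, ΔJ fail)
(f) allowed
(g) forbidden (ΔS fails)
(h) forbidden (parity, ΔS, ΔL, ΔJ fail)
(i) forbidden (ΔS fails)
Total allowed: 2 of 9.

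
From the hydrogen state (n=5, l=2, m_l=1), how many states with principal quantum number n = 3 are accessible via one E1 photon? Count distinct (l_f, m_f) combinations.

2

E1 requires Δl = ±1, so l_f ∈ {1, 3}; with 0 ≤ l_f ≤ n_f−1 = 2, the allowed l_f values are {1}.
For l_f = 1: m_f ∈ {m_i−1, m_i, m_i+1} ∩ [−1, 1] = {0, 1} → 2 states.
Total: 2.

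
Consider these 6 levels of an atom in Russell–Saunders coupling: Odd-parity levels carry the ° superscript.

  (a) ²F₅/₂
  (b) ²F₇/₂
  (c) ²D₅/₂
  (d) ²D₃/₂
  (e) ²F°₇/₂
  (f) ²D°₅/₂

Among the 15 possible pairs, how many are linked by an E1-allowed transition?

7

(a)–(b): forbidden (parity).
(a)–(c): forbidden (parity).
(a)–(d): forbidden (parity).
(a)–(e): allowed.
(a)–(f): allowed.
(b)–(c): forbidden (parity).
(b)–(d): forbidden (parity, ΔJ).
(b)–(e): allowed.
(b)–(f): allowed.
(c)–(d): forbidden (parity).
(c)–(e): allowed.
(c)–(f): allowed.
(d)–(e): forbidden (ΔJ).
(d)–(f): allowed.
(e)–(f): forbidden (parity).
Allowed pairs: 7 of 15.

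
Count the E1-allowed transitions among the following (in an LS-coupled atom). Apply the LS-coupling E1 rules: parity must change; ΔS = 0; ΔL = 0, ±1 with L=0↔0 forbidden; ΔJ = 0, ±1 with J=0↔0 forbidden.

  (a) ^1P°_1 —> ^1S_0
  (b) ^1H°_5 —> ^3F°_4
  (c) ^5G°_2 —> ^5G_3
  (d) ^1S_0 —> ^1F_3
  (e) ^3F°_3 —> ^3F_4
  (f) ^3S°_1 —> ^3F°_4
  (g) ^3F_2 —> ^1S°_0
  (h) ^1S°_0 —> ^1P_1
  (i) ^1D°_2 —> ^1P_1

5

(a) allowed
(b) forbidden (parity, ΔS, ΔL fail)
(c) allowed
(d) forbidden (parity, ΔL, ΔJ fail)
(e) allowed
(f) forbidden (parity, ΔL, ΔJ fail)
(g) forbidden (ΔS, ΔL, ΔJ fail)
(h) allowed
(i) allowed
Total allowed: 5 of 9.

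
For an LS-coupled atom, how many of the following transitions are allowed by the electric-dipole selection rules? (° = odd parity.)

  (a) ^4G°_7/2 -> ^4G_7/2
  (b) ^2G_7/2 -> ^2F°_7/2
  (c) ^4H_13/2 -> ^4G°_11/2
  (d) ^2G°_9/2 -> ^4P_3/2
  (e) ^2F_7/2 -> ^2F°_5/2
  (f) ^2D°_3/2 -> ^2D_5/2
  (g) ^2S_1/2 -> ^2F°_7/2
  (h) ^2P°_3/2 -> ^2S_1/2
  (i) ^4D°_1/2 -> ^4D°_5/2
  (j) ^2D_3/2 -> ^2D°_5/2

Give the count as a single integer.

(a) allowed
(b) allowed
(c) allowed
(d) forbidden (ΔS, ΔL, ΔJ fail)
(e) allowed
(f) allowed
(g) forbidden (ΔL, ΔJ fail)
(h) allowed
(i) forbidden (parity, ΔJ fail)
(j) allowed
Total allowed: 7 of 10.

7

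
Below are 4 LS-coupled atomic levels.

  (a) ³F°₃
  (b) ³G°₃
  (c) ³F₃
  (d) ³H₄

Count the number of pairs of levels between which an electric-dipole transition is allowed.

(a)–(b): forbidden (parity).
(a)–(c): allowed.
(a)–(d): forbidden (ΔL).
(b)–(c): allowed.
(b)–(d): allowed.
(c)–(d): forbidden (parity, ΔL).
Allowed pairs: 3 of 6.

3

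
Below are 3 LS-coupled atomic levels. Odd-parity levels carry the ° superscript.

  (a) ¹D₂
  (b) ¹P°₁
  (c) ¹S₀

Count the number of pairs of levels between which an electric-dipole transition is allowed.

2

(a)–(b): allowed.
(a)–(c): forbidden (parity, ΔL, ΔJ).
(b)–(c): allowed.
Allowed pairs: 2 of 3.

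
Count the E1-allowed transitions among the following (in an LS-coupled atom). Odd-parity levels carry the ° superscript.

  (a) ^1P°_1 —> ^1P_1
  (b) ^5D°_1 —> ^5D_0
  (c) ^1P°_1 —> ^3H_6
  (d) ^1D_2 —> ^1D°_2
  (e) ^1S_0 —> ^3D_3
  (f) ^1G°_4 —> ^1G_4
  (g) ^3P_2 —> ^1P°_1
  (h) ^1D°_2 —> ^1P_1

5

(a) allowed
(b) allowed
(c) forbidden (ΔS, ΔL, ΔJ fail)
(d) allowed
(e) forbidden (parity, ΔS, ΔL, ΔJ fail)
(f) allowed
(g) forbidden (ΔS fails)
(h) allowed
Total allowed: 5 of 8.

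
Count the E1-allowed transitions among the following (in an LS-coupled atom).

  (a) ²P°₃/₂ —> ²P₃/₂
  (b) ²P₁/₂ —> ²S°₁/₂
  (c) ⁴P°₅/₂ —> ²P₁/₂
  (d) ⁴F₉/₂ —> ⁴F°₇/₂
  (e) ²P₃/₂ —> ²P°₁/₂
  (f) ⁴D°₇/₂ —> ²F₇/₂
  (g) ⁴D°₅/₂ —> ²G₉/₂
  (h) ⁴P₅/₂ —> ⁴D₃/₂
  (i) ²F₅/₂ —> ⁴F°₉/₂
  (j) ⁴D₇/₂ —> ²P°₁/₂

4

(a) allowed
(b) allowed
(c) forbidden (ΔS, ΔJ fail)
(d) allowed
(e) allowed
(f) forbidden (ΔS fails)
(g) forbidden (ΔS, ΔL, ΔJ fail)
(h) forbidden (parity fails)
(i) forbidden (ΔS, ΔJ fail)
(j) forbidden (ΔS, ΔJ fail)
Total allowed: 4 of 10.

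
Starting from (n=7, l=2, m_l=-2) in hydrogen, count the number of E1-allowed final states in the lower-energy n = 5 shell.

E1 requires Δl = ±1, so l_f ∈ {1, 3}; with 0 ≤ l_f ≤ n_f−1 = 4, the allowed l_f values are {1, 3}.
For l_f = 1: m_f ∈ {m_i−1, m_i, m_i+1} ∩ [−1, 1] = {-1} → 1 state.
For l_f = 3: m_f ∈ {m_i−1, m_i, m_i+1} ∩ [−3, 3] = {-3, -2, -1} → 3 states.
Total: 4.

4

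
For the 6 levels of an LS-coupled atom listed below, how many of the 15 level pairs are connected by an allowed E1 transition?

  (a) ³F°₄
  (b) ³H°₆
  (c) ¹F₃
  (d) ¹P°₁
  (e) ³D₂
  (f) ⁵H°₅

0

(a)–(b): forbidden (parity, ΔL, ΔJ).
(a)–(c): forbidden (ΔS).
(a)–(d): forbidden (parity, ΔS, ΔL, ΔJ).
(a)–(e): forbidden (ΔJ).
(a)–(f): forbidden (parity, ΔS, ΔL).
(b)–(c): forbidden (ΔS, ΔL, ΔJ).
(b)–(d): forbidden (parity, ΔS, ΔL, ΔJ).
(b)–(e): forbidden (ΔL, ΔJ).
(b)–(f): forbidden (parity, ΔS).
(c)–(d): forbidden (ΔL, ΔJ).
(c)–(e): forbidden (parity, ΔS).
(c)–(f): forbidden (ΔS, ΔL, ΔJ).
(d)–(e): forbidden (ΔS).
(d)–(f): forbidden (parity, ΔS, ΔL, ΔJ).
(e)–(f): forbidden (ΔS, ΔL, ΔJ).
Allowed pairs: 0 of 15.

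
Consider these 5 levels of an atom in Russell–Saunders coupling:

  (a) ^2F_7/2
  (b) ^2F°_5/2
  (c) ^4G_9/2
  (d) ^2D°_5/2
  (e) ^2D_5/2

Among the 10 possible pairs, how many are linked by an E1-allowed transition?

(a)–(b): allowed.
(a)–(c): forbidden (parity, ΔS).
(a)–(d): allowed.
(a)–(e): forbidden (parity).
(b)–(c): forbidden (ΔS, ΔJ).
(b)–(d): forbidden (parity).
(b)–(e): allowed.
(c)–(d): forbidden (ΔS, ΔL, ΔJ).
(c)–(e): forbidden (parity, ΔS, ΔL, ΔJ).
(d)–(e): allowed.
Allowed pairs: 4 of 10.

4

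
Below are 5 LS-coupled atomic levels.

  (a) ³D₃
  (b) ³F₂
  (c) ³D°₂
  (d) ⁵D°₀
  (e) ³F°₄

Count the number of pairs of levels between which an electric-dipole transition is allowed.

(a)–(b): forbidden (parity).
(a)–(c): allowed.
(a)–(d): forbidden (ΔS, ΔJ).
(a)–(e): allowed.
(b)–(c): allowed.
(b)–(d): forbidden (ΔS, ΔJ).
(b)–(e): forbidden (ΔJ).
(c)–(d): forbidden (parity, ΔS, ΔJ).
(c)–(e): forbidden (parity, ΔJ).
(d)–(e): forbidden (parity, ΔS, ΔJ).
Allowed pairs: 3 of 10.

3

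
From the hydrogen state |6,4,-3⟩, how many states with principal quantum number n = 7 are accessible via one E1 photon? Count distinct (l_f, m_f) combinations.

5

E1 requires Δl = ±1, so l_f ∈ {3, 5}; with 0 ≤ l_f ≤ n_f−1 = 6, the allowed l_f values are {3, 5}.
For l_f = 3: m_f ∈ {m_i−1, m_i, m_i+1} ∩ [−3, 3] = {-3, -2} → 2 states.
For l_f = 5: m_f ∈ {m_i−1, m_i, m_i+1} ∩ [−5, 5] = {-4, -3, -2} → 3 states.
Total: 5.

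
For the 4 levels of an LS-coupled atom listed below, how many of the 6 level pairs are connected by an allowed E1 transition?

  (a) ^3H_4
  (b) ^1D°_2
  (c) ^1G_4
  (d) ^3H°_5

1

(a)–(b): forbidden (ΔS, ΔL, ΔJ).
(a)–(c): forbidden (parity, ΔS).
(a)–(d): allowed.
(b)–(c): forbidden (ΔL, ΔJ).
(b)–(d): forbidden (parity, ΔS, ΔL, ΔJ).
(c)–(d): forbidden (ΔS).
Allowed pairs: 1 of 6.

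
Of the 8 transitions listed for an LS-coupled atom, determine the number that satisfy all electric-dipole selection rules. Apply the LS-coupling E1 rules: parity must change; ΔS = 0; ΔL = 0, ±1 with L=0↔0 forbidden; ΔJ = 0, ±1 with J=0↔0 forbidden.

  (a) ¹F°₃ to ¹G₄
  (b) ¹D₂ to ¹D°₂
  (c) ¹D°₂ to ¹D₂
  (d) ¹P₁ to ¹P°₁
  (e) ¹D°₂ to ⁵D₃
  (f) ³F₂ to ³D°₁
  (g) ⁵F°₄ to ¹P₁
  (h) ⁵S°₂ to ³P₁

5

(a) allowed
(b) allowed
(c) allowed
(d) allowed
(e) forbidden (ΔS fails)
(f) allowed
(g) forbidden (ΔS, ΔL, ΔJ fail)
(h) forbidden (ΔS fails)
Total allowed: 5 of 8.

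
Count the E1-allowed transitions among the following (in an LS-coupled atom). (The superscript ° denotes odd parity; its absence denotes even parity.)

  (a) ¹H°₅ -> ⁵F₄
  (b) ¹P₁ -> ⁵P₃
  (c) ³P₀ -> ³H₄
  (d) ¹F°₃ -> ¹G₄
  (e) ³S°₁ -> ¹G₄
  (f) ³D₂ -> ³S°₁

1

(a) forbidden (ΔS, ΔL fail)
(b) forbidden (parity, ΔS, ΔJ fail)
(c) forbidden (parity, ΔL, ΔJ fail)
(d) allowed
(e) forbidden (ΔS, ΔL, ΔJ fail)
(f) forbidden (ΔL fails)
Total allowed: 1 of 6.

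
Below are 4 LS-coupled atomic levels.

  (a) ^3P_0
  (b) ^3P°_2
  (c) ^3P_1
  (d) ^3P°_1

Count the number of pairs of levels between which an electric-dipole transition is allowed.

(a)–(b): forbidden (ΔJ).
(a)–(c): forbidden (parity).
(a)–(d): allowed.
(b)–(c): allowed.
(b)–(d): forbidden (parity).
(c)–(d): allowed.
Allowed pairs: 3 of 6.

3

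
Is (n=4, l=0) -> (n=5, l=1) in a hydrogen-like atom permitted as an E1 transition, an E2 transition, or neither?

Δl = 1 − 0 = +1; l_i + l_f = 1.
E1 (Δl = ±1): satisfied.
E2 (Δl = 0,±2, l_i+l_f ≥ 2): not satisfied.

E1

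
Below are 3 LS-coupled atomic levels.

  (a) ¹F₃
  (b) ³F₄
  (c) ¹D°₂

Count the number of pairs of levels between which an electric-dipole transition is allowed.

1

(a)–(b): forbidden (parity, ΔS).
(a)–(c): allowed.
(b)–(c): forbidden (ΔS, ΔJ).
Allowed pairs: 1 of 3.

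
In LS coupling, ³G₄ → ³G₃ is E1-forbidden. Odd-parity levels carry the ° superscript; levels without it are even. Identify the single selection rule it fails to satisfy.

Reading off the term symbols: S 1→1, L 4→4, J 4→3, parity even→even.
Parity must change: even → even — fails.
ΔS = 0: S: 1 → 1 — passes.
ΔL = 0, ±1 (not L=0↔0): L: 4 → 4, ΔL = +0 — passes.
ΔJ = 0, ±1 (not J=0↔0): J: 4 → 3, ΔJ = -1 — passes.

parity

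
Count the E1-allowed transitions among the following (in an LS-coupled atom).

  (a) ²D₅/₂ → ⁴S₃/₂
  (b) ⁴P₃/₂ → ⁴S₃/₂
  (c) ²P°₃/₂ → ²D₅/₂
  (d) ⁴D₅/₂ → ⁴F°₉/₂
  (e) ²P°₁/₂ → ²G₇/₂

(a) forbidden (parity, ΔS, ΔL fail)
(b) forbidden (parity fails)
(c) allowed
(d) forbidden (ΔJ fails)
(e) forbidden (ΔL, ΔJ fail)
Total allowed: 1 of 5.

1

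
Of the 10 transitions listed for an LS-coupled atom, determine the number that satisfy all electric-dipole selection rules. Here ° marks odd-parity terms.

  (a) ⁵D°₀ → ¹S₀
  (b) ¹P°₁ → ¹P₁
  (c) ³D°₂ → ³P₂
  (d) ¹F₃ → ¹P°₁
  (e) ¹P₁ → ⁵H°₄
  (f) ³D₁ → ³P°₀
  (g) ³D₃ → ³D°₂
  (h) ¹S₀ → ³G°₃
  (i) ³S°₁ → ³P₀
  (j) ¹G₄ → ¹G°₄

6

(a) forbidden (ΔS, ΔL, ΔJ fail)
(b) allowed
(c) allowed
(d) forbidden (ΔL, ΔJ fail)
(e) forbidden (ΔS, ΔL, ΔJ fail)
(f) allowed
(g) allowed
(h) forbidden (ΔS, ΔL, ΔJ fail)
(i) allowed
(j) allowed
Total allowed: 6 of 10.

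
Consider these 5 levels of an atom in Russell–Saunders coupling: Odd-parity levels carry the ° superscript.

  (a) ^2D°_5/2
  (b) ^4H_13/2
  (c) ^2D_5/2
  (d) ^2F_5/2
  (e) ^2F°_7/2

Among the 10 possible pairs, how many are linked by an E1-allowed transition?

4

(a)–(b): forbidden (ΔS, ΔL, ΔJ).
(a)–(c): allowed.
(a)–(d): allowed.
(a)–(e): forbidden (parity).
(b)–(c): forbidden (parity, ΔS, ΔL, ΔJ).
(b)–(d): forbidden (parity, ΔS, ΔL, ΔJ).
(b)–(e): forbidden (ΔS, ΔL, ΔJ).
(c)–(d): forbidden (parity).
(c)–(e): allowed.
(d)–(e): allowed.
Allowed pairs: 4 of 10.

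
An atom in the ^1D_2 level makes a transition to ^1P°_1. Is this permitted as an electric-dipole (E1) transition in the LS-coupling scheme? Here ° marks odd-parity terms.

allowed

Parity must change: even → odd — ok.
ΔS = 0: S: 0 → 0 — ok.
ΔL = 0, ±1 (not L=0↔0): L: 2 → 1, ΔL = -1 — ok.
ΔJ = 0, ±1 (not J=0↔0): J: 2 → 1, ΔJ = -1 — ok.
All four E1 rules are satisfied.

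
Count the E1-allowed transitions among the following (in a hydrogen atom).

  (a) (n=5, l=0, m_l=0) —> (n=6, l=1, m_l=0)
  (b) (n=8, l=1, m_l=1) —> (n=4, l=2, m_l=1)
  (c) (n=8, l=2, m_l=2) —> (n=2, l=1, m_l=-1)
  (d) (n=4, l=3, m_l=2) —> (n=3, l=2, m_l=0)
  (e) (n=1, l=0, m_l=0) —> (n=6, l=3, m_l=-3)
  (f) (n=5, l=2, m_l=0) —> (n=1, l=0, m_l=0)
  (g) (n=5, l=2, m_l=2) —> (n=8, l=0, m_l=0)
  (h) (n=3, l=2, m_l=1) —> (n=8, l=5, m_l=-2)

(a) allowed
(b) allowed
(c) forbidden — Δm_l = -3 (E1 requires Δm_l = 0, ±1)
(d) forbidden — Δm_l = -2 (E1 requires Δm_l = 0, ±1)
(e) forbidden — Δl = +3 (E1 requires Δl = ±1); Δm_l = -3 (E1 requires Δm_l = 0, ±1)
(f) forbidden — Δl = -2 (E1 requires Δl = ±1)
(g) forbidden — Δl = -2 (E1 requires Δl = ±1); Δm_l = -2 (E1 requires Δm_l = 0, ±1)
(h) forbidden — Δl = +3 (E1 requires Δl = ±1); Δm_l = -3 (E1 requires Δm_l = 0, ±1)
Total allowed: 2 of 8.

2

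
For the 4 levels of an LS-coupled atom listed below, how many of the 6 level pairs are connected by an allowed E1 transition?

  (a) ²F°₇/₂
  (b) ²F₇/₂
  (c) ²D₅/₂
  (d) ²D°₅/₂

4

(a)–(b): allowed.
(a)–(c): allowed.
(a)–(d): forbidden (parity).
(b)–(c): forbidden (parity).
(b)–(d): allowed.
(c)–(d): allowed.
Allowed pairs: 4 of 6.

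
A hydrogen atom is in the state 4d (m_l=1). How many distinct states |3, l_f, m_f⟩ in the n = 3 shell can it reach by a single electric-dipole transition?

E1 requires Δl = ±1, so l_f ∈ {1, 3}; with 0 ≤ l_f ≤ n_f−1 = 2, the allowed l_f values are {1}.
For l_f = 1: m_f ∈ {m_i−1, m_i, m_i+1} ∩ [−1, 1] = {0, 1} → 2 states.
Total: 2.

2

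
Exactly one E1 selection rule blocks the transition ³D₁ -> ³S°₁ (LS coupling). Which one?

Parity must change: even → odd — satisfied.
ΔS = 0: S: 1 → 1 — satisfied.
ΔL = 0, ±1 (not L=0↔0): L: 2 → 0, ΔL = -2 — violated.
ΔJ = 0, ±1 (not J=0↔0): J: 1 → 1, ΔJ = +0 — satisfied.

the ΔL = 0, ±1 rule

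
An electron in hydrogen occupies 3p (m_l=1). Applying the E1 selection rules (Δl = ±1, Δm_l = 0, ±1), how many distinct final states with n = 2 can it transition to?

E1 requires Δl = ±1, so l_f ∈ {0, 2}; with 0 ≤ l_f ≤ n_f−1 = 1, the allowed l_f values are {0}.
For l_f = 0: m_f ∈ {m_i−1, m_i, m_i+1} ∩ [−0, 0] = {0} → 1 state.
Total: 1.

1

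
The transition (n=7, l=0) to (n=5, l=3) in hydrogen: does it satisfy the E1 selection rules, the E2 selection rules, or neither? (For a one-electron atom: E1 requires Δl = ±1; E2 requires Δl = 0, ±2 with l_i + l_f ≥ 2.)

Δl = 3 − 0 = +3; l_i + l_f = 3.
E1 (Δl = ±1): not satisfied.
E2 (Δl = 0,±2, l_i+l_f ≥ 2): not satisfied.

neither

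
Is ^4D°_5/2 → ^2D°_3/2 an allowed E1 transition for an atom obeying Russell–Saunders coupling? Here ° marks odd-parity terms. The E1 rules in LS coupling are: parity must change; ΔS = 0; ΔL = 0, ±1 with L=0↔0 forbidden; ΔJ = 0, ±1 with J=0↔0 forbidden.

forbidden

Parity must change: odd → odd — fails.
ΔJ = 0, ±1 (not J=0↔0): J: 5/2 → 3/2, ΔJ = -1 — ok.
ΔL = 0, ±1 (not L=0↔0): L: 2 → 2, ΔL = +0 — ok.
ΔS = 0: S: 3/2 → 1/2 — fails.
Rule(s) violated: parity, ΔS.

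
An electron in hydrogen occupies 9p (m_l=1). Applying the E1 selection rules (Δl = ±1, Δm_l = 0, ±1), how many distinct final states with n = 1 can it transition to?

E1 requires Δl = ±1, so l_f ∈ {0, 2}; with 0 ≤ l_f ≤ n_f−1 = 0, the allowed l_f values are {0}.
For l_f = 0: m_f ∈ {m_i−1, m_i, m_i+1} ∩ [−0, 0] = {0} → 1 state.
Total: 1.

1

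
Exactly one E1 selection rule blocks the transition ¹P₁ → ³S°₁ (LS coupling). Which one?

ΔL = 0, ±1 (not L=0↔0): L: 1 → 0, ΔL = -1 — ok.
ΔJ = 0, ±1 (not J=0↔0): J: 1 → 1, ΔJ = +0 — ok.
ΔS = 0: S: 0 → 1 — fails.
Parity must change: even → odd — ok.

the ΔS = 0 rule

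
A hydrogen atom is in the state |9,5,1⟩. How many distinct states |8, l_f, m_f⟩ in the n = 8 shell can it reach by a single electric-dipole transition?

E1 requires Δl = ±1, so l_f ∈ {4, 6}; with 0 ≤ l_f ≤ n_f−1 = 7, the allowed l_f values are {4, 6}.
For l_f = 4: m_f ∈ {m_i−1, m_i, m_i+1} ∩ [−4, 4] = {0, 1, 2} → 3 states.
For l_f = 6: m_f ∈ {m_i−1, m_i, m_i+1} ∩ [−6, 6] = {0, 1, 2} → 3 states.
Total: 6.

6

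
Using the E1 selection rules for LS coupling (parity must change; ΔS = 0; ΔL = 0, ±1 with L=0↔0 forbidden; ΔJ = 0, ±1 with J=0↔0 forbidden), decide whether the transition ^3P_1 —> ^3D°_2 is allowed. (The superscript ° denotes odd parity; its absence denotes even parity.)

allowed

Initial level: S=1, L=1, J=1, parity even. Final level: S=1, L=2, J=2, parity odd.
Parity must change: even → odd — ok.
ΔS = 0: S: 1 → 1 — ok.
ΔL = 0, ±1 (not L=0↔0): L: 1 → 2, ΔL = +1 — ok.
ΔJ = 0, ±1 (not J=0↔0): J: 1 → 2, ΔJ = +1 — ok.
All four E1 rules are satisfied.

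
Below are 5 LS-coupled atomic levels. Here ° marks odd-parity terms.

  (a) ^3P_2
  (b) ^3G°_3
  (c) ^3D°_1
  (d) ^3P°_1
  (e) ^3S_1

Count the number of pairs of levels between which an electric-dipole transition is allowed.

3

(a)–(b): forbidden (ΔL).
(a)–(c): allowed.
(a)–(d): allowed.
(a)–(e): forbidden (parity).
(b)–(c): forbidden (parity, ΔL, ΔJ).
(b)–(d): forbidden (parity, ΔL, ΔJ).
(b)–(e): forbidden (ΔL, ΔJ).
(c)–(d): forbidden (parity).
(c)–(e): forbidden (ΔL).
(d)–(e): allowed.
Allowed pairs: 3 of 10.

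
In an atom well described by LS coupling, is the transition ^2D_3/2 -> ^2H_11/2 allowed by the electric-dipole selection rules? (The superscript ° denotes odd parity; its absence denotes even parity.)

forbidden

Initial level: S=1/2, L=2, J=3/2, parity even. Final level: S=1/2, L=5, J=11/2, parity even.
ΔL = 0, ±1 (not L=0↔0): L: 2 → 5, ΔL = +3 — violated.
ΔS = 0: S: 1/2 → 1/2 — satisfied.
ΔJ = 0, ±1 (not J=0↔0): J: 3/2 → 11/2, ΔJ = +4 — violated.
Parity must change: even → even — violated.
Rule(s) violated: parity, ΔL, ΔJ.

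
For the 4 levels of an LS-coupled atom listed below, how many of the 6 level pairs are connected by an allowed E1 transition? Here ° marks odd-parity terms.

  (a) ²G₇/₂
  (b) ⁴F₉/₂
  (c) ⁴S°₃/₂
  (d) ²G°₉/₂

1

(a)–(b): forbidden (parity, ΔS).
(a)–(c): forbidden (ΔS, ΔL, ΔJ).
(a)–(d): allowed.
(b)–(c): forbidden (ΔL, ΔJ).
(b)–(d): forbidden (ΔS).
(c)–(d): forbidden (parity, ΔS, ΔL, ΔJ).
Allowed pairs: 1 of 6.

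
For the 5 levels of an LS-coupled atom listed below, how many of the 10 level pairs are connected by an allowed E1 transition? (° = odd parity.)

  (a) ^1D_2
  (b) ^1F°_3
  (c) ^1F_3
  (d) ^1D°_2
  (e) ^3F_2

(a)–(b): allowed.
(a)–(c): forbidden (parity).
(a)–(d): allowed.
(a)–(e): forbidden (parity, ΔS).
(b)–(c): allowed.
(b)–(d): forbidden (parity).
(b)–(e): forbidden (ΔS).
(c)–(d): allowed.
(c)–(e): forbidden (parity, ΔS).
(d)–(e): forbidden (ΔS).
Allowed pairs: 4 of 10.

4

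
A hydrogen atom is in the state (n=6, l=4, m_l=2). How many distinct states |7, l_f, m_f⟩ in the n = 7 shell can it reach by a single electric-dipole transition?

E1 requires Δl = ±1, so l_f ∈ {3, 5}; with 0 ≤ l_f ≤ n_f−1 = 6, the allowed l_f values are {3, 5}.
For l_f = 3: m_f ∈ {m_i−1, m_i, m_i+1} ∩ [−3, 3] = {1, 2, 3} → 3 states.
For l_f = 5: m_f ∈ {m_i−1, m_i, m_i+1} ∩ [−5, 5] = {1, 2, 3} → 3 states.
Total: 6.

6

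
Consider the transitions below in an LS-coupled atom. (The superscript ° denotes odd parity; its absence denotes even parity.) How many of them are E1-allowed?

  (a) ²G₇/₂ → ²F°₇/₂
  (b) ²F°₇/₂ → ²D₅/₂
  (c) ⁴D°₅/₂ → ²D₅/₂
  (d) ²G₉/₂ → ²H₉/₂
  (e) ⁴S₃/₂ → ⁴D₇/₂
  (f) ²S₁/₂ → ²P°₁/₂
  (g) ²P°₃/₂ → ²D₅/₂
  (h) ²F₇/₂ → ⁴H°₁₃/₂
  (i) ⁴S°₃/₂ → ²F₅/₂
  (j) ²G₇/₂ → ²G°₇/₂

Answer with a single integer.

5

(a) allowed
(b) allowed
(c) forbidden (ΔS fails)
(d) forbidden (parity fails)
(e) forbidden (parity, ΔL, ΔJ fail)
(f) allowed
(g) allowed
(h) forbidden (ΔS, ΔL, ΔJ fail)
(i) forbidden (ΔS, ΔL fail)
(j) allowed
Total allowed: 5 of 10.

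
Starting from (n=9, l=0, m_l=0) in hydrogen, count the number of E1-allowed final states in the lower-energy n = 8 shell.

3

E1 requires Δl = ±1, so l_f ∈ {-1, 1}; with 0 ≤ l_f ≤ n_f−1 = 7, the allowed l_f values are {1}.
For l_f = 1: m_f ∈ {m_i−1, m_i, m_i+1} ∩ [−1, 1] = {-1, 0, 1} → 3 states.
Total: 3.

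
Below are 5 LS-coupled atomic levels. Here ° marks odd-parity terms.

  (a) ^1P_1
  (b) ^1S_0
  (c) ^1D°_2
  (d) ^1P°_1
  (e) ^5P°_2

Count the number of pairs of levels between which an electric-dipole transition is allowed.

(a)–(b): forbidden (parity).
(a)–(c): allowed.
(a)–(d): allowed.
(a)–(e): forbidden (ΔS).
(b)–(c): forbidden (ΔL, ΔJ).
(b)–(d): allowed.
(b)–(e): forbidden (ΔS, ΔJ).
(c)–(d): forbidden (parity).
(c)–(e): forbidden (parity, ΔS).
(d)–(e): forbidden (parity, ΔS).
Allowed pairs: 3 of 10.

3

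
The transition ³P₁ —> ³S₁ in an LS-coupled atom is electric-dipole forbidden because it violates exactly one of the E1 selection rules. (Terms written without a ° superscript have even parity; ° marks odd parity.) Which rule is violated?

Parity must change: even → even — fails.
ΔL = 0, ±1 (not L=0↔0): L: 1 → 0, ΔL = -1 — passes.
ΔJ = 0, ±1 (not J=0↔0): J: 1 → 1, ΔJ = +0 — passes.
ΔS = 0: S: 1 → 1 — passes.

parity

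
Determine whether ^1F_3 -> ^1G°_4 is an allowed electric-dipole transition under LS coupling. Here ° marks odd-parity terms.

ΔL = 0, ±1 (not L=0↔0): L: 3 → 4, ΔL = +1 — passes.
ΔS = 0: S: 0 → 0 — passes.
Parity must change: even → odd — passes.
ΔJ = 0, ±1 (not J=0↔0): J: 3 → 4, ΔJ = +1 — passes.
All four E1 rules are satisfied.

allowed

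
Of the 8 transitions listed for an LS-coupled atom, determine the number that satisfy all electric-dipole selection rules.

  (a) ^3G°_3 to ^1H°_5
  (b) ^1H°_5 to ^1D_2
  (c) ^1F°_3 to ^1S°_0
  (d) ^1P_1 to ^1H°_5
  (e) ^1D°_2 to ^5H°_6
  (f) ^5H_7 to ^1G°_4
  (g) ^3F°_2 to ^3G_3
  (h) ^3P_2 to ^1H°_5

1

(a) forbidden (parity, ΔS, ΔJ fail)
(b) forbidden (ΔL, ΔJ fail)
(c) forbidden (parity, ΔL, ΔJ fail)
(d) forbidden (ΔL, ΔJ fail)
(e) forbidden (parity, ΔS, ΔL, ΔJ fail)
(f) forbidden (ΔS, ΔJ fail)
(g) allowed
(h) forbidden (ΔS, ΔL, ΔJ fail)
Total allowed: 1 of 8.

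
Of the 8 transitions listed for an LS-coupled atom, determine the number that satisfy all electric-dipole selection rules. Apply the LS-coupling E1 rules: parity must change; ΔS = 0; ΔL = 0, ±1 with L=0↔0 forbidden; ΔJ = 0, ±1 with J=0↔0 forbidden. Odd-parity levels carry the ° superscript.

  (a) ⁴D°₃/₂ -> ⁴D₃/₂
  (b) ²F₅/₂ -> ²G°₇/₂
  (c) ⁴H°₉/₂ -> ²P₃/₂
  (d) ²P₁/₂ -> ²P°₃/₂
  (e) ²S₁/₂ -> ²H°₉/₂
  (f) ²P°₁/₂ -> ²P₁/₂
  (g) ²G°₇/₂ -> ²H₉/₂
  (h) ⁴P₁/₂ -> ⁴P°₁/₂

(a) allowed
(b) allowed
(c) forbidden (ΔS, ΔL, ΔJ fail)
(d) allowed
(e) forbidden (ΔL, ΔJ fail)
(f) allowed
(g) allowed
(h) allowed
Total allowed: 6 of 8.

6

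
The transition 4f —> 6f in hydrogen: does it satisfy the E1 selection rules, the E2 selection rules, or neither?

Δl = 3 − 3 = +0; l_i + l_f = 6.
E1 (Δl = ±1): not satisfied.
E2 (Δl = 0,±2, l_i+l_f ≥ 2): satisfied.

E2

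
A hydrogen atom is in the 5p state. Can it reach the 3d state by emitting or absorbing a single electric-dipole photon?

Δl = 2 − 1 = +1; the E1 rule Δl = ±1 is satisfied.
All E1 selection rules are satisfied.

allowed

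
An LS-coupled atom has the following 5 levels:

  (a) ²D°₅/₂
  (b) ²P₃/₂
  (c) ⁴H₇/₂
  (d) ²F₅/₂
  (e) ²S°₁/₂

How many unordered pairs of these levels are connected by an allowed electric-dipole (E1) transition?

(a)–(b): allowed.
(a)–(c): forbidden (ΔS, ΔL).
(a)–(d): allowed.
(a)–(e): forbidden (parity, ΔL, ΔJ).
(b)–(c): forbidden (parity, ΔS, ΔL, ΔJ).
(b)–(d): forbidden (parity, ΔL).
(b)–(e): allowed.
(c)–(d): forbidden (parity, ΔS, ΔL).
(c)–(e): forbidden (ΔS, ΔL, ΔJ).
(d)–(e): forbidden (ΔL, ΔJ).
Allowed pairs: 3 of 10.

3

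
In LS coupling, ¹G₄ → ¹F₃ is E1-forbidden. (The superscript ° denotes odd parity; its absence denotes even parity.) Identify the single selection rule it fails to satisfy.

parity

Initial level: S=0, L=4, J=4, parity even. Final level: S=0, L=3, J=3, parity even.
Parity must change: even → even — ✗.
ΔS = 0: S: 0 → 0 — ✓.
ΔL = 0, ±1 (not L=0↔0): L: 4 → 3, ΔL = -1 — ✓.
ΔJ = 0, ±1 (not J=0↔0): J: 4 → 3, ΔJ = -1 — ✓.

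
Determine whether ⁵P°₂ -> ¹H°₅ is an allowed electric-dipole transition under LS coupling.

forbidden

Reading off the term symbols: S 2→0, L 1→5, J 2→5, parity odd→odd.
Parity must change: odd → odd — ✗.
ΔS = 0: S: 2 → 0 — ✗.
ΔL = 0, ±1 (not L=0↔0): L: 1 → 5, ΔL = +4 — ✗.
ΔJ = 0, ±1 (not J=0↔0): J: 2 → 5, ΔJ = +3 — ✗.
Rule(s) violated: parity, ΔS, ΔL, ΔJ.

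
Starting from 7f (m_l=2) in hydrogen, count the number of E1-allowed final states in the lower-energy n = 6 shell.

5

E1 requires Δl = ±1, so l_f ∈ {2, 4}; with 0 ≤ l_f ≤ n_f−1 = 5, the allowed l_f values are {2, 4}.
For l_f = 2: m_f ∈ {m_i−1, m_i, m_i+1} ∩ [−2, 2] = {1, 2} → 2 states.
For l_f = 4: m_f ∈ {m_i−1, m_i, m_i+1} ∩ [−4, 4] = {1, 2, 3} → 3 states.
Total: 5.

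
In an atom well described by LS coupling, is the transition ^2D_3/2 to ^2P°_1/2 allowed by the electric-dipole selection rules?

allowed

Initial level: S=1/2, L=2, J=3/2, parity even. Final level: S=1/2, L=1, J=1/2, parity odd.
ΔL = 0, ±1 (not L=0↔0): L: 2 → 1, ΔL = -1 — ✓.
ΔJ = 0, ±1 (not J=0↔0): J: 3/2 → 1/2, ΔJ = -1 — ✓.
ΔS = 0: S: 1/2 → 1/2 — ✓.
Parity must change: even → odd — ✓.
All four E1 rules are satisfied.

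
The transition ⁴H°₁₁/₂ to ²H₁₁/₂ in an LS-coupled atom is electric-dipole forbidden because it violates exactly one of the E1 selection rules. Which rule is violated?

ΔL = 0, ±1 (not L=0↔0): L: 5 → 5, ΔL = +0 — ✓.
Parity must change: odd → even — ✓.
ΔS = 0: S: 3/2 → 1/2 — ✗.
ΔJ = 0, ±1 (not J=0↔0): J: 11/2 → 11/2, ΔJ = +0 — ✓.

the ΔS = 0 rule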